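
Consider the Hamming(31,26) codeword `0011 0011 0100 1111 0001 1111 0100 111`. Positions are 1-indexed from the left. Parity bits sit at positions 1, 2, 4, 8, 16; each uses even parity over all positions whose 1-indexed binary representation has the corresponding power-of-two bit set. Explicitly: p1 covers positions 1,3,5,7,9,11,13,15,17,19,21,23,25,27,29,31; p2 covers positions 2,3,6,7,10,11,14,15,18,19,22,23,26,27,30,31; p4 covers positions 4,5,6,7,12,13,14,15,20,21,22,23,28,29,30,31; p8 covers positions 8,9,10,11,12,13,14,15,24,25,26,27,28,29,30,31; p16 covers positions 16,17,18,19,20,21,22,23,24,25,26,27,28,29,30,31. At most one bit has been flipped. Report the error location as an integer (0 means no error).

s1: b1⊕b3⊕b5⊕b7⊕b9⊕b11⊕b13⊕b15⊕b17⊕b19⊕b21⊕b23⊕b25⊕b27⊕b29⊕b31 = 0⊕1⊕0⊕1⊕0⊕0⊕1⊕1⊕0⊕0⊕1⊕1⊕0⊕0⊕1⊕1 = 0
s2: b2⊕b3⊕b6⊕b7⊕b10⊕b11⊕b14⊕b15⊕b18⊕b19⊕b22⊕b23⊕b26⊕b27⊕b30⊕b31 = 0⊕1⊕0⊕1⊕1⊕0⊕1⊕1⊕0⊕0⊕1⊕1⊕1⊕0⊕1⊕1 = 0
s4: b4⊕b5⊕b6⊕b7⊕b12⊕b13⊕b14⊕b15⊕b20⊕b21⊕b22⊕b23⊕b28⊕b29⊕b30⊕b31 = 1⊕0⊕0⊕1⊕0⊕1⊕1⊕1⊕1⊕1⊕1⊕1⊕0⊕1⊕1⊕1 = 0
s8: b8⊕b9⊕b10⊕b11⊕b12⊕b13⊕b14⊕b15⊕b24⊕b25⊕b26⊕b27⊕b28⊕b29⊕b30⊕b31 = 1⊕0⊕1⊕0⊕0⊕1⊕1⊕1⊕1⊕0⊕1⊕0⊕0⊕1⊕1⊕1 = 0
s16: b16⊕b17⊕b18⊕b19⊕b20⊕b21⊕b22⊕b23⊕b24⊕b25⊕b26⊕b27⊕b28⊕b29⊕b30⊕b31 = 1⊕0⊕0⊕0⊕1⊕1⊕1⊕1⊕1⊕0⊕1⊕0⊕0⊕1⊕1⊕1 = 0
Syndrome (s16...s1) = 00000 → position 0 (no error).

0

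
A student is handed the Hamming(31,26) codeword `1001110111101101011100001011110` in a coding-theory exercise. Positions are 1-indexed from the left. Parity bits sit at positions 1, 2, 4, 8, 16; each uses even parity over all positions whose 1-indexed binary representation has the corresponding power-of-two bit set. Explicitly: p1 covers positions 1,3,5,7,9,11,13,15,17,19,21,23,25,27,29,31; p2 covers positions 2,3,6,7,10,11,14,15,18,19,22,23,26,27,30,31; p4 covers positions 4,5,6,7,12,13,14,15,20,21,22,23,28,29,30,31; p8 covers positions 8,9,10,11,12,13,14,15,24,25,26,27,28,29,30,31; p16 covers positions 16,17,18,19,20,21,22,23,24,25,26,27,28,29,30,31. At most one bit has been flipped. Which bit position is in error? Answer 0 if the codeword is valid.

29

s1: b1⊕b3⊕b5⊕b7⊕b9⊕b11⊕b13⊕b15⊕b17⊕b19⊕b21⊕b23⊕b25⊕b27⊕b29⊕b31 = 1⊕0⊕1⊕0⊕1⊕1⊕1⊕0⊕0⊕1⊕0⊕0⊕1⊕1⊕1⊕0 = 1
s2: b2⊕b3⊕b6⊕b7⊕b10⊕b11⊕b14⊕b15⊕b18⊕b19⊕b22⊕b23⊕b26⊕b27⊕b30⊕b31 = 0⊕0⊕1⊕0⊕1⊕1⊕1⊕0⊕1⊕1⊕0⊕0⊕0⊕1⊕1⊕0 = 0
s4: b4⊕b5⊕b6⊕b7⊕b12⊕b13⊕b14⊕b15⊕b20⊕b21⊕b22⊕b23⊕b28⊕b29⊕b30⊕b31 = 1⊕1⊕1⊕0⊕0⊕1⊕1⊕0⊕1⊕0⊕0⊕0⊕1⊕1⊕1⊕0 = 1
s8: b8⊕b9⊕b10⊕b11⊕b12⊕b13⊕b14⊕b15⊕b24⊕b25⊕b26⊕b27⊕b28⊕b29⊕b30⊕b31 = 1⊕1⊕1⊕1⊕0⊕1⊕1⊕0⊕0⊕1⊕0⊕1⊕1⊕1⊕1⊕0 = 1
s16: b16⊕b17⊕b18⊕b19⊕b20⊕b21⊕b22⊕b23⊕b24⊕b25⊕b26⊕b27⊕b28⊕b29⊕b30⊕b31 = 1⊕0⊕1⊕1⊕1⊕0⊕0⊕0⊕0⊕1⊕0⊕1⊕1⊕1⊕1⊕0 = 1
Syndrome (s16...s1) = 11101 → position 29.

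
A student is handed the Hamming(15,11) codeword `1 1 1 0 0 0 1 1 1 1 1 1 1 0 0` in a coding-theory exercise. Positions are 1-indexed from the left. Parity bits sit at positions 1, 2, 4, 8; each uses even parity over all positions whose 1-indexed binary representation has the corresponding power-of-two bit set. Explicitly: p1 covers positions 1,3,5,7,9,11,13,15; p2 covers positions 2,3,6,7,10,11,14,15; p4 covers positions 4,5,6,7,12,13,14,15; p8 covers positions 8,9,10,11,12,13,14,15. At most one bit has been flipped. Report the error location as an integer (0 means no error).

s1: b1⊕b3⊕b5⊕b7⊕b9⊕b11⊕b13⊕b15 = 1⊕1⊕0⊕1⊕1⊕1⊕1⊕0 = 0
s2: b2⊕b3⊕b6⊕b7⊕b10⊕b11⊕b14⊕b15 = 1⊕1⊕0⊕1⊕1⊕1⊕0⊕0 = 1
s4: b4⊕b5⊕b6⊕b7⊕b12⊕b13⊕b14⊕b15 = 0⊕0⊕0⊕1⊕1⊕1⊕0⊕0 = 1
s8: b8⊕b9⊕b10⊕b11⊕b12⊕b13⊕b14⊕b15 = 1⊕1⊕1⊕1⊕1⊕1⊕0⊕0 = 0
Syndrome (s8...s1) = 0110 → position 6.

6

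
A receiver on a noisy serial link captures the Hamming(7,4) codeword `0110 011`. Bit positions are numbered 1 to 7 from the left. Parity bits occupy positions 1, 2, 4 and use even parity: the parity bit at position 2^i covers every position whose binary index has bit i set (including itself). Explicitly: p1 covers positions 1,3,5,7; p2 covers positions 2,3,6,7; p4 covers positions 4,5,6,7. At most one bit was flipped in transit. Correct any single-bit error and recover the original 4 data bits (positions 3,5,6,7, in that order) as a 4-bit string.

1011

s1: b1⊕b3⊕b5⊕b7 = 0⊕1⊕0⊕1 = 0
s2: b2⊕b3⊕b6⊕b7 = 1⊕1⊕1⊕1 = 0
s4: b4⊕b5⊕b6⊕b7 = 0⊕0⊕1⊕1 = 0
Syndrome (s4...s1) = 000 → position 0 (no error).
No correction needed.
Data bits at positions 3,5,6,7: 1011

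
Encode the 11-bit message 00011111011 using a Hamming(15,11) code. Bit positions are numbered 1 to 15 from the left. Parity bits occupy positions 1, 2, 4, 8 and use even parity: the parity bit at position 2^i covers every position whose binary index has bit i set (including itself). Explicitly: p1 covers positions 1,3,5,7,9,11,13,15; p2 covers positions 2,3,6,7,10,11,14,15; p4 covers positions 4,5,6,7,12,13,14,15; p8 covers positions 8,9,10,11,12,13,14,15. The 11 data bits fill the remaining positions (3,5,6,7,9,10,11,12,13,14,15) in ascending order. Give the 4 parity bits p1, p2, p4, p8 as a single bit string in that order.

Place data bits at non-power-of-two positions: b3=0, b5=0, b6=0, b7=1, b9=1, b10=1, b11=1, b12=1, b13=0, b14=1, b15=1.
p1 = XOR of data positions {3,5,7,9,11,13,15} = 0⊕0⊕1⊕1⊕1⊕0⊕1 = 0
p2 = XOR of data positions {3,6,7,10,11,14,15} = 0⊕0⊕1⊕1⊕1⊕1⊕1 = 1
p4 = XOR of data positions {5,6,7,12,13,14,15} = 0⊕0⊕1⊕1⊕0⊕1⊕1 = 0
p8 = XOR of data positions {9,10,11,12,13,14,15} = 1⊕1⊕1⊕1⊕0⊕1⊕1 = 0
Parity bits p1,p2,p4,p8 = 0100

0100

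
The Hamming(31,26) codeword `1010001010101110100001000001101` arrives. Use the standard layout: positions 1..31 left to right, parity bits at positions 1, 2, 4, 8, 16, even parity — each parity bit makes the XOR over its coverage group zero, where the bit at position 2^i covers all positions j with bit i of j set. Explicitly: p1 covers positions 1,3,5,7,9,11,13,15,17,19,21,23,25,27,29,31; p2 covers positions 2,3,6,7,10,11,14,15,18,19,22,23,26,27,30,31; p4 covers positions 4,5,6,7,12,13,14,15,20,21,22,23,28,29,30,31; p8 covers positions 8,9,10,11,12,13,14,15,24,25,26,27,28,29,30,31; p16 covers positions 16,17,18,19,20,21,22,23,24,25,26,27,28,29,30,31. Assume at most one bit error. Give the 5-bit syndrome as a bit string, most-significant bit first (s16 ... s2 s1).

s1: b1⊕b3⊕b5⊕b7⊕b9⊕b11⊕b13⊕b15⊕b17⊕b19⊕b21⊕b23⊕b25⊕b27⊕b29⊕b31 = 1⊕1⊕0⊕1⊕1⊕1⊕1⊕1⊕1⊕0⊕0⊕0⊕0⊕0⊕1⊕1 = 0
s2: b2⊕b3⊕b6⊕b7⊕b10⊕b11⊕b14⊕b15⊕b18⊕b19⊕b22⊕b23⊕b26⊕b27⊕b30⊕b31 = 0⊕1⊕0⊕1⊕0⊕1⊕1⊕1⊕0⊕0⊕1⊕0⊕0⊕0⊕0⊕1 = 1
s4: b4⊕b5⊕b6⊕b7⊕b12⊕b13⊕b14⊕b15⊕b20⊕b21⊕b22⊕b23⊕b28⊕b29⊕b30⊕b31 = 0⊕0⊕0⊕1⊕0⊕1⊕1⊕1⊕0⊕0⊕1⊕0⊕1⊕1⊕0⊕1 = 0
s8: b8⊕b9⊕b10⊕b11⊕b12⊕b13⊕b14⊕b15⊕b24⊕b25⊕b26⊕b27⊕b28⊕b29⊕b30⊕b31 = 0⊕1⊕0⊕1⊕0⊕1⊕1⊕1⊕0⊕0⊕0⊕0⊕1⊕1⊕0⊕1 = 0
s16: b16⊕b17⊕b18⊕b19⊕b20⊕b21⊕b22⊕b23⊕b24⊕b25⊕b26⊕b27⊕b28⊕b29⊕b30⊕b31 = 0⊕1⊕0⊕0⊕0⊕0⊕1⊕0⊕0⊕0⊕0⊕0⊕1⊕1⊕0⊕1 = 1
Syndrome (s16...s1) = 10010 → position 18.

10010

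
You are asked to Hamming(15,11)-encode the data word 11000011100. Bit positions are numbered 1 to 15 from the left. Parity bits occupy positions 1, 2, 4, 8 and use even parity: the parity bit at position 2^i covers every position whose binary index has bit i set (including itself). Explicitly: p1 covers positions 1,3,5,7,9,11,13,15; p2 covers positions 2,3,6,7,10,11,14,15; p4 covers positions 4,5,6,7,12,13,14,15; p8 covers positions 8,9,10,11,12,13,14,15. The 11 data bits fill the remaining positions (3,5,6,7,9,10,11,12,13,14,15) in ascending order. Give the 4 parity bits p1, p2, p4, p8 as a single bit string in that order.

0011

Place data bits at non-power-of-two positions: b3=1, b5=1, b6=0, b7=0, b9=0, b10=0, b11=1, b12=1, b13=1, b14=0, b15=0.
p1 = XOR of data positions {3,5,7,9,11,13,15} = 1⊕1⊕0⊕0⊕1⊕1⊕0 = 0
p2 = XOR of data positions {3,6,7,10,11,14,15} = 1⊕0⊕0⊕0⊕1⊕0⊕0 = 0
p4 = XOR of data positions {5,6,7,12,13,14,15} = 1⊕0⊕0⊕1⊕1⊕0⊕0 = 1
p8 = XOR of data positions {9,10,11,12,13,14,15} = 0⊕0⊕1⊕1⊕1⊕0⊕0 = 1
Parity bits p1,p2,p4,p8 = 0011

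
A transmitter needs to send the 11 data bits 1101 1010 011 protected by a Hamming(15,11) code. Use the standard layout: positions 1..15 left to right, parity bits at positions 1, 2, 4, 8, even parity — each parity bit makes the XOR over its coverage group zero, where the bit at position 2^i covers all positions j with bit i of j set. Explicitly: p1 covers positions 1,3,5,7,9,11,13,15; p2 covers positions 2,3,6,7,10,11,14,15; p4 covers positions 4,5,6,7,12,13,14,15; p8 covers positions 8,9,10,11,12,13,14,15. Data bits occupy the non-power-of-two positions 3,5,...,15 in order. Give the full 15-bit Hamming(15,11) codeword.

011010101010011

Place data bits at non-power-of-two positions: b3=1, b5=1, b6=0, b7=1, b9=1, b10=0, b11=1, b12=0, b13=0, b14=1, b15=1.
p1 = XOR of data positions {3,5,7,9,11,13,15} = 1⊕1⊕1⊕1⊕1⊕0⊕1 = 0
p2 = XOR of data positions {3,6,7,10,11,14,15} = 1⊕0⊕1⊕0⊕1⊕1⊕1 = 1
p4 = XOR of data positions {5,6,7,12,13,14,15} = 1⊕0⊕1⊕0⊕0⊕1⊕1 = 0
p8 = XOR of data positions {9,10,11,12,13,14,15} = 1⊕0⊕1⊕0⊕0⊕1⊕1 = 0
Codeword b1..b15 = 011010101010011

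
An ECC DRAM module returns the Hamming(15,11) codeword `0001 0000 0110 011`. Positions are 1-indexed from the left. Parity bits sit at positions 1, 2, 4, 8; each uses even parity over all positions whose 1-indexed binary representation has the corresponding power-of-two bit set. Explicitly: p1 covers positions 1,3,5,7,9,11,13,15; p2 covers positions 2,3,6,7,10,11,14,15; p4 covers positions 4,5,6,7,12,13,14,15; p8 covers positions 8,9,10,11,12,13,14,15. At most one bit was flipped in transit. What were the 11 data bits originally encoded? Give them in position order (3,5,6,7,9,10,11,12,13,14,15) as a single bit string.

s1: b1⊕b3⊕b5⊕b7⊕b9⊕b11⊕b13⊕b15 = 0⊕0⊕0⊕0⊕0⊕1⊕0⊕1 = 0
s2: b2⊕b3⊕b6⊕b7⊕b10⊕b11⊕b14⊕b15 = 0⊕0⊕0⊕0⊕1⊕1⊕1⊕1 = 0
s4: b4⊕b5⊕b6⊕b7⊕b12⊕b13⊕b14⊕b15 = 1⊕0⊕0⊕0⊕0⊕0⊕1⊕1 = 1
s8: b8⊕b9⊕b10⊕b11⊕b12⊕b13⊕b14⊕b15 = 0⊕0⊕1⊕1⊕0⊕0⊕1⊕1 = 0
Syndrome (s8...s1) = 0100 → position 4.
Flip bit 4: corrected codeword = 000000000110011
Data bits at positions 3,5,6,7,9,10,11,12,13,14,15: 00000110011

00000110011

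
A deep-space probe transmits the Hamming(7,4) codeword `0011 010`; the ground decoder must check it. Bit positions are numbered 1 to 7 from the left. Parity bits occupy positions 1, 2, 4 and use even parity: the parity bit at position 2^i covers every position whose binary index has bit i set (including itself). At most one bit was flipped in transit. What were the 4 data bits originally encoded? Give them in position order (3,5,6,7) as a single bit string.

s1: b1⊕b3⊕b5⊕b7 = 0⊕1⊕0⊕0 = 1
s2: b2⊕b3⊕b6⊕b7 = 0⊕1⊕1⊕0 = 0
s4: b4⊕b5⊕b6⊕b7 = 1⊕0⊕1⊕0 = 0
Syndrome (s4...s1) = 001 → position 1.
Flip bit 1: corrected codeword = 1011010
Data bits at positions 3,5,6,7: 1010

1010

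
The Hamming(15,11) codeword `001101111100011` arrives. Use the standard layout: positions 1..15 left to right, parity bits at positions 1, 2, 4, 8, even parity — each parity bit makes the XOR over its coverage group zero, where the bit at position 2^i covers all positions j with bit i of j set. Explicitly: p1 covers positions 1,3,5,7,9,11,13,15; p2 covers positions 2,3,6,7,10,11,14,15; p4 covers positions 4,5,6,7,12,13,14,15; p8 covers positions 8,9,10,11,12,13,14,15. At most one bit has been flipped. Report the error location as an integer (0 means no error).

s1: b1⊕b3⊕b5⊕b7⊕b9⊕b11⊕b13⊕b15 = 0⊕1⊕0⊕1⊕1⊕0⊕0⊕1 = 0
s2: b2⊕b3⊕b6⊕b7⊕b10⊕b11⊕b14⊕b15 = 0⊕1⊕1⊕1⊕1⊕0⊕1⊕1 = 0
s4: b4⊕b5⊕b6⊕b7⊕b12⊕b13⊕b14⊕b15 = 1⊕0⊕1⊕1⊕0⊕0⊕1⊕1 = 1
s8: b8⊕b9⊕b10⊕b11⊕b12⊕b13⊕b14⊕b15 = 1⊕1⊕1⊕0⊕0⊕0⊕1⊕1 = 1
Syndrome (s8...s1) = 1100 → position 12.

12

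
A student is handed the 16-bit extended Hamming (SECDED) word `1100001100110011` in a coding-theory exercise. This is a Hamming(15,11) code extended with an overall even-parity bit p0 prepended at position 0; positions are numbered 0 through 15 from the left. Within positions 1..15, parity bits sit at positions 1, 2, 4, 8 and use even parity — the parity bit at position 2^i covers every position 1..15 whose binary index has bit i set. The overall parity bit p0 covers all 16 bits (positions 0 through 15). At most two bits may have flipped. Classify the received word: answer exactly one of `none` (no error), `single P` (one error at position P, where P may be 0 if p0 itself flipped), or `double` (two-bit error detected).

s1: b1⊕b3⊕b5⊕b7⊕b9⊕b11⊕b13⊕b15 = 1⊕0⊕0⊕1⊕0⊕1⊕0⊕1 = 0
s2: b2⊕b3⊕b6⊕b7⊕b10⊕b11⊕b14⊕b15 = 0⊕0⊕1⊕1⊕1⊕1⊕1⊕1 = 0
s4: b4⊕b5⊕b6⊕b7⊕b12⊕b13⊕b14⊕b15 = 0⊕0⊕1⊕1⊕0⊕0⊕1⊕1 = 0
s8: b8⊕b9⊕b10⊕b11⊕b12⊕b13⊕b14⊕b15 = 0⊕0⊕1⊕1⊕0⊕0⊕1⊕1 = 0
Syndrome (s8...s1) = 0000 → position 0 (no error).
Overall parity (XOR of all 16 bits, including p0): 1⊕1⊕0⊕0⊕0⊕0⊕1⊕1⊕0⊕0⊕1⊕1⊕0⊕0⊕1⊕1 = 0
Overall=0, syndrome position=0 → no error.

none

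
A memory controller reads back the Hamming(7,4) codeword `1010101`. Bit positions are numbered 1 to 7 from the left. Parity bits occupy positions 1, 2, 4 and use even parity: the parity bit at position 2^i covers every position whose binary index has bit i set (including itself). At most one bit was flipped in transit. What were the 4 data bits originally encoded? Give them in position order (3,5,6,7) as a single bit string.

s1: b1⊕b3⊕b5⊕b7 = 1⊕1⊕1⊕1 = 0
s2: b2⊕b3⊕b6⊕b7 = 0⊕1⊕0⊕1 = 0
s4: b4⊕b5⊕b6⊕b7 = 0⊕1⊕0⊕1 = 0
Syndrome (s4...s1) = 000 → position 0 (no error).
No correction needed.
Data bits at positions 3,5,6,7: 1101

1101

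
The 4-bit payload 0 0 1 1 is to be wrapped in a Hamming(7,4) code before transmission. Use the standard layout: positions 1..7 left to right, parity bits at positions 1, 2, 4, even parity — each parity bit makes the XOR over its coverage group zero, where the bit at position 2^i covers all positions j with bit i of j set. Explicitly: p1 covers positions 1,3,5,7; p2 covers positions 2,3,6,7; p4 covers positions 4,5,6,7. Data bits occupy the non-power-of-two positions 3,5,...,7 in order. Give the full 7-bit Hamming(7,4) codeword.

1000011

Place data bits at non-power-of-two positions: b3=0, b5=0, b6=1, b7=1.
p1 = XOR of data positions {3,5,7} = 0⊕0⊕1 = 1
p2 = XOR of data positions {3,6,7} = 0⊕1⊕1 = 0
p4 = XOR of data positions {5,6,7} = 0⊕1⊕1 = 0
Codeword b1..b7 = 1000011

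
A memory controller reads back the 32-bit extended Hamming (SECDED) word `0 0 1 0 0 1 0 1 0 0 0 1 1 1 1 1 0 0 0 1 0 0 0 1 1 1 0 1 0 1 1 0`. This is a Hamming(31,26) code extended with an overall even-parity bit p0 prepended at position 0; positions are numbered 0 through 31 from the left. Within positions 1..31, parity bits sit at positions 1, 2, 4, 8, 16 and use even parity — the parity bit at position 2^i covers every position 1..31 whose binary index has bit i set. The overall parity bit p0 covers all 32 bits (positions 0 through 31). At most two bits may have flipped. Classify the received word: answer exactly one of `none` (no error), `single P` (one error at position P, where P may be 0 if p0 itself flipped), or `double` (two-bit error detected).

single 22

s1: b1⊕b3⊕b5⊕b7⊕b9⊕b11⊕b13⊕b15⊕b17⊕b19⊕b21⊕b23⊕b25⊕b27⊕b29⊕b31 = 0⊕0⊕1⊕1⊕0⊕1⊕1⊕1⊕0⊕1⊕0⊕1⊕1⊕1⊕1⊕0 = 0
s2: b2⊕b3⊕b6⊕b7⊕b10⊕b11⊕b14⊕b15⊕b18⊕b19⊕b22⊕b23⊕b26⊕b27⊕b30⊕b31 = 1⊕0⊕0⊕1⊕0⊕1⊕1⊕1⊕0⊕1⊕0⊕1⊕0⊕1⊕1⊕0 = 1
s4: b4⊕b5⊕b6⊕b7⊕b12⊕b13⊕b14⊕b15⊕b20⊕b21⊕b22⊕b23⊕b28⊕b29⊕b30⊕b31 = 0⊕1⊕0⊕1⊕1⊕1⊕1⊕1⊕0⊕0⊕0⊕1⊕0⊕1⊕1⊕0 = 1
s8: b8⊕b9⊕b10⊕b11⊕b12⊕b13⊕b14⊕b15⊕b24⊕b25⊕b26⊕b27⊕b28⊕b29⊕b30⊕b31 = 0⊕0⊕0⊕1⊕1⊕1⊕1⊕1⊕1⊕1⊕0⊕1⊕0⊕1⊕1⊕0 = 0
s16: b16⊕b17⊕b18⊕b19⊕b20⊕b21⊕b22⊕b23⊕b24⊕b25⊕b26⊕b27⊕b28⊕b29⊕b30⊕b31 = 0⊕0⊕0⊕1⊕0⊕0⊕0⊕1⊕1⊕1⊕0⊕1⊕0⊕1⊕1⊕0 = 1
Syndrome (s16...s1) = 10110 → position 22.
Overall parity (XOR of all 32 bits, including p0): 0⊕0⊕1⊕0⊕0⊕1⊕0⊕1⊕0⊕0⊕0⊕1⊕1⊕1⊕1⊕1⊕0⊕0⊕0⊕1⊕0⊕0⊕0⊕1⊕1⊕1⊕0⊕1⊕0⊕1⊕1⊕0 = 1
Overall=1, syndrome position=22 → single-bit error at position 22.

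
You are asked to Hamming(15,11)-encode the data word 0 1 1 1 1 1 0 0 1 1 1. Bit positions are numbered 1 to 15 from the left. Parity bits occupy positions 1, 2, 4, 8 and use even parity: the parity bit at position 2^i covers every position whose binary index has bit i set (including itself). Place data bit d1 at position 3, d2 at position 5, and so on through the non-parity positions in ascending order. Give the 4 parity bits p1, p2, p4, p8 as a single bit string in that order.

1101

Place data bits at non-power-of-two positions: b3=0, b5=1, b6=1, b7=1, b9=1, b10=1, b11=0, b12=0, b13=1, b14=1, b15=1.
p1 = XOR of data positions {3,5,7,9,11,13,15} = 0⊕1⊕1⊕1⊕0⊕1⊕1 = 1
p2 = XOR of data positions {3,6,7,10,11,14,15} = 0⊕1⊕1⊕1⊕0⊕1⊕1 = 1
p4 = XOR of data positions {5,6,7,12,13,14,15} = 1⊕1⊕1⊕0⊕1⊕1⊕1 = 0
p8 = XOR of data positions {9,10,11,12,13,14,15} = 1⊕1⊕0⊕0⊕1⊕1⊕1 = 1
Parity bits p1,p2,p4,p8 = 1101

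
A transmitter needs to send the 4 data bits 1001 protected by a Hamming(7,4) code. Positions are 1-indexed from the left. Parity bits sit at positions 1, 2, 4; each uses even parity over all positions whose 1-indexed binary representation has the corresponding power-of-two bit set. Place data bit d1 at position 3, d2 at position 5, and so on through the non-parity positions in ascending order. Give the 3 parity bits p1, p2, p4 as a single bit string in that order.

Place data bits at non-power-of-two positions: b3=1, b5=0, b6=0, b7=1.
p1 = XOR of data positions {3,5,7} = 1⊕0⊕1 = 0
p2 = XOR of data positions {3,6,7} = 1⊕0⊕1 = 0
p4 = XOR of data positions {5,6,7} = 0⊕0⊕1 = 1
Parity bits p1,p2,p4 = 001

001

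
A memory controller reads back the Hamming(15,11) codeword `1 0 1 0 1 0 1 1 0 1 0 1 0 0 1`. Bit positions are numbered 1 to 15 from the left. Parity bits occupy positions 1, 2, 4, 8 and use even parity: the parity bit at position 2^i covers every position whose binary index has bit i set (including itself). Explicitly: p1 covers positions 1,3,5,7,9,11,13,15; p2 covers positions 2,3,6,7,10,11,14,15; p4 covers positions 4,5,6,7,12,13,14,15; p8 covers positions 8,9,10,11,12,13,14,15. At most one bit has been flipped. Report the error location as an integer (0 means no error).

1

s1: b1⊕b3⊕b5⊕b7⊕b9⊕b11⊕b13⊕b15 = 1⊕1⊕1⊕1⊕0⊕0⊕0⊕1 = 1
s2: b2⊕b3⊕b6⊕b7⊕b10⊕b11⊕b14⊕b15 = 0⊕1⊕0⊕1⊕1⊕0⊕0⊕1 = 0
s4: b4⊕b5⊕b6⊕b7⊕b12⊕b13⊕b14⊕b15 = 0⊕1⊕0⊕1⊕1⊕0⊕0⊕1 = 0
s8: b8⊕b9⊕b10⊕b11⊕b12⊕b13⊕b14⊕b15 = 1⊕0⊕1⊕0⊕1⊕0⊕0⊕1 = 0
Syndrome (s8...s1) = 0001 → position 1.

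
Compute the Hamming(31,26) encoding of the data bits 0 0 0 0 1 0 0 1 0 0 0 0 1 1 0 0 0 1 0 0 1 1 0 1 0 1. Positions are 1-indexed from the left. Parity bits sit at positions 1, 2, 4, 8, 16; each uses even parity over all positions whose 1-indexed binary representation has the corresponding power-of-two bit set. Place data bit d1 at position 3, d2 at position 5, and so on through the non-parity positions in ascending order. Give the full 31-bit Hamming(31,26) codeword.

0000000010010001011000100110101

Place data bits at non-power-of-two positions: b3=0, b5=0, b6=0, b7=0, b9=1, b10=0, b11=0, b12=1, b13=0, b14=0, b15=0, b17=0, b18=1, b19=1, b20=0, b21=0, b22=0, b23=1, b24=0, b25=0, b26=1, b27=1, b28=0, b29=1, b30=0, b31=1.
p1 = XOR of data positions {3,5,7,9,11,13,15,17,19,21,23,25,27,29,31} = 0⊕0⊕0⊕1⊕0⊕0⊕0⊕0⊕1⊕0⊕1⊕0⊕1⊕1⊕1 = 0
p2 = XOR of data positions {3,6,7,10,11,14,15,18,19,22,23,26,27,30,31} = 0⊕0⊕0⊕0⊕0⊕0⊕0⊕1⊕1⊕0⊕1⊕1⊕1⊕0⊕1 = 0
p4 = XOR of data positions {5,6,7,12,13,14,15,20,21,22,23,28,29,30,31} = 0⊕0⊕0⊕1⊕0⊕0⊕0⊕0⊕0⊕0⊕1⊕0⊕1⊕0⊕1 = 0
p8 = XOR of data positions {9,10,11,12,13,14,15,24,25,26,27,28,29,30,31} = 1⊕0⊕0⊕1⊕0⊕0⊕0⊕0⊕0⊕1⊕1⊕0⊕1⊕0⊕1 = 0
p16 = XOR of data positions {17,18,19,20,21,22,23,24,25,26,27,28,29,30,31} = 0⊕1⊕1⊕0⊕0⊕0⊕1⊕0⊕0⊕1⊕1⊕0⊕1⊕0⊕1 = 1
Codeword b1..b31 = 0000000010010001011000100110101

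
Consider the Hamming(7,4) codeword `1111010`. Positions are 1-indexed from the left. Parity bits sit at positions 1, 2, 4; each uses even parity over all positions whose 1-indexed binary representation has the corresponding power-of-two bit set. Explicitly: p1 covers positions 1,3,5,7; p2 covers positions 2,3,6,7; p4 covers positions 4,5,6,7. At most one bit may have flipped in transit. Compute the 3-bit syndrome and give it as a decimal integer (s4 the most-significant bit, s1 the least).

s1: b1⊕b3⊕b5⊕b7 = 1⊕1⊕0⊕0 = 0
s2: b2⊕b3⊕b6⊕b7 = 1⊕1⊕1⊕0 = 1
s4: b4⊕b5⊕b6⊕b7 = 1⊕0⊕1⊕0 = 0
Syndrome (s4...s1) = 010 → position 2.

2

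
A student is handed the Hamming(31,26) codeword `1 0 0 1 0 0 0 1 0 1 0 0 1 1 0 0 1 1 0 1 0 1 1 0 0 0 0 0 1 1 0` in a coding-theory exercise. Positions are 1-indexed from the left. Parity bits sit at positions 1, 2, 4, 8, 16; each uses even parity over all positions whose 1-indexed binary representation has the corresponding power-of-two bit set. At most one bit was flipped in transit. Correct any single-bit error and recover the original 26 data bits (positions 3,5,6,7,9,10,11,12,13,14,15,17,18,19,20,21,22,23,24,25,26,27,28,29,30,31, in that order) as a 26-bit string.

00000100110010101100000110

s1: b1⊕b3⊕b5⊕b7⊕b9⊕b11⊕b13⊕b15⊕b17⊕b19⊕b21⊕b23⊕b25⊕b27⊕b29⊕b31 = 1⊕0⊕0⊕0⊕0⊕0⊕1⊕0⊕1⊕0⊕0⊕1⊕0⊕0⊕1⊕0 = 1
s2: b2⊕b3⊕b6⊕b7⊕b10⊕b11⊕b14⊕b15⊕b18⊕b19⊕b22⊕b23⊕b26⊕b27⊕b30⊕b31 = 0⊕0⊕0⊕0⊕1⊕0⊕1⊕0⊕1⊕0⊕1⊕1⊕0⊕0⊕1⊕0 = 0
s4: b4⊕b5⊕b6⊕b7⊕b12⊕b13⊕b14⊕b15⊕b20⊕b21⊕b22⊕b23⊕b28⊕b29⊕b30⊕b31 = 1⊕0⊕0⊕0⊕0⊕1⊕1⊕0⊕1⊕0⊕1⊕1⊕0⊕1⊕1⊕0 = 0
s8: b8⊕b9⊕b10⊕b11⊕b12⊕b13⊕b14⊕b15⊕b24⊕b25⊕b26⊕b27⊕b28⊕b29⊕b30⊕b31 = 1⊕0⊕1⊕0⊕0⊕1⊕1⊕0⊕0⊕0⊕0⊕0⊕0⊕1⊕1⊕0 = 0
s16: b16⊕b17⊕b18⊕b19⊕b20⊕b21⊕b22⊕b23⊕b24⊕b25⊕b26⊕b27⊕b28⊕b29⊕b30⊕b31 = 0⊕1⊕1⊕0⊕1⊕0⊕1⊕1⊕0⊕0⊕0⊕0⊕0⊕1⊕1⊕0 = 1
Syndrome (s16...s1) = 10001 → position 17.
Flip bit 17: corrected codeword = 1001000101001100010101100000110
Data bits at positions 3,5,6,7,9,10,11,12,13,14,15,17,18,19,20,21,22,23,24,25,26,27,28,29,30,31: 00000100110010101100000110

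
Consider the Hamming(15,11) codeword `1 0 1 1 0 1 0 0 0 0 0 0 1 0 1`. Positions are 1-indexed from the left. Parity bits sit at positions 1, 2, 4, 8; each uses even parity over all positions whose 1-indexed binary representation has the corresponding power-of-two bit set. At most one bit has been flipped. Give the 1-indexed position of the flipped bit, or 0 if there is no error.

s1: b1⊕b3⊕b5⊕b7⊕b9⊕b11⊕b13⊕b15 = 1⊕1⊕0⊕0⊕0⊕0⊕1⊕1 = 0
s2: b2⊕b3⊕b6⊕b7⊕b10⊕b11⊕b14⊕b15 = 0⊕1⊕1⊕0⊕0⊕0⊕0⊕1 = 1
s4: b4⊕b5⊕b6⊕b7⊕b12⊕b13⊕b14⊕b15 = 1⊕0⊕1⊕0⊕0⊕1⊕0⊕1 = 0
s8: b8⊕b9⊕b10⊕b11⊕b12⊕b13⊕b14⊕b15 = 0⊕0⊕0⊕0⊕0⊕1⊕0⊕1 = 0
Syndrome (s8...s1) = 0010 → position 2.

2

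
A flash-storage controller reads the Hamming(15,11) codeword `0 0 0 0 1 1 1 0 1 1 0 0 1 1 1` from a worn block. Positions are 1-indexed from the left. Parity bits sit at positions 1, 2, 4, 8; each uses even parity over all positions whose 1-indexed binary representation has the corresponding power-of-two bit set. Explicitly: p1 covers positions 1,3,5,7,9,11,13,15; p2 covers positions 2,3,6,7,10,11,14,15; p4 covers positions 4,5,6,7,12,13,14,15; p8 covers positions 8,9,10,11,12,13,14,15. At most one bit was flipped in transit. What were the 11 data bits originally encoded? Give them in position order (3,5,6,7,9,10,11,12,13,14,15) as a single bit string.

01111110111

s1: b1⊕b3⊕b5⊕b7⊕b9⊕b11⊕b13⊕b15 = 0⊕0⊕1⊕1⊕1⊕0⊕1⊕1 = 1
s2: b2⊕b3⊕b6⊕b7⊕b10⊕b11⊕b14⊕b15 = 0⊕0⊕1⊕1⊕1⊕0⊕1⊕1 = 1
s4: b4⊕b5⊕b6⊕b7⊕b12⊕b13⊕b14⊕b15 = 0⊕1⊕1⊕1⊕0⊕1⊕1⊕1 = 0
s8: b8⊕b9⊕b10⊕b11⊕b12⊕b13⊕b14⊕b15 = 0⊕1⊕1⊕0⊕0⊕1⊕1⊕1 = 1
Syndrome (s8...s1) = 1011 → position 11.
Flip bit 11: corrected codeword = 000011101110111
Data bits at positions 3,5,6,7,9,10,11,12,13,14,15: 01111110111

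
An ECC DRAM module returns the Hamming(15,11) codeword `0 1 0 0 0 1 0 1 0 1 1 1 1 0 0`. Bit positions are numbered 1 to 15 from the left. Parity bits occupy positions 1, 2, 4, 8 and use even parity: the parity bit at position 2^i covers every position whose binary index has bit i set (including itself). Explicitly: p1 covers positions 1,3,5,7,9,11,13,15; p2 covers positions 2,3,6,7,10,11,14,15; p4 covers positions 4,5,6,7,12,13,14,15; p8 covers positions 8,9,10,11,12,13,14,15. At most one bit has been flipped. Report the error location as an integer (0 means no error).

12

s1: b1⊕b3⊕b5⊕b7⊕b9⊕b11⊕b13⊕b15 = 0⊕0⊕0⊕0⊕0⊕1⊕1⊕0 = 0
s2: b2⊕b3⊕b6⊕b7⊕b10⊕b11⊕b14⊕b15 = 1⊕0⊕1⊕0⊕1⊕1⊕0⊕0 = 0
s4: b4⊕b5⊕b6⊕b7⊕b12⊕b13⊕b14⊕b15 = 0⊕0⊕1⊕0⊕1⊕1⊕0⊕0 = 1
s8: b8⊕b9⊕b10⊕b11⊕b12⊕b13⊕b14⊕b15 = 1⊕0⊕1⊕1⊕1⊕1⊕0⊕0 = 1
Syndrome (s8...s1) = 1100 → position 12.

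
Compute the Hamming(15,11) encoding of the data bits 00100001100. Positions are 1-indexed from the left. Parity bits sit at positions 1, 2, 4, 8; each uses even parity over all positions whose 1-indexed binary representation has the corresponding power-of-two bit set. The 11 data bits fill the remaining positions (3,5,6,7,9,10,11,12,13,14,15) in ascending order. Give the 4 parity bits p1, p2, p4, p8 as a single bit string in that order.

Place data bits at non-power-of-two positions: b3=0, b5=0, b6=1, b7=0, b9=0, b10=0, b11=0, b12=1, b13=1, b14=0, b15=0.
p1 = XOR of data positions {3,5,7,9,11,13,15} = 0⊕0⊕0⊕0⊕0⊕1⊕0 = 1
p2 = XOR of data positions {3,6,7,10,11,14,15} = 0⊕1⊕0⊕0⊕0⊕0⊕0 = 1
p4 = XOR of data positions {5,6,7,12,13,14,15} = 0⊕1⊕0⊕1⊕1⊕0⊕0 = 1
p8 = XOR of data positions {9,10,11,12,13,14,15} = 0⊕0⊕0⊕1⊕1⊕0⊕0 = 0
Parity bits p1,p2,p4,p8 = 1110

1110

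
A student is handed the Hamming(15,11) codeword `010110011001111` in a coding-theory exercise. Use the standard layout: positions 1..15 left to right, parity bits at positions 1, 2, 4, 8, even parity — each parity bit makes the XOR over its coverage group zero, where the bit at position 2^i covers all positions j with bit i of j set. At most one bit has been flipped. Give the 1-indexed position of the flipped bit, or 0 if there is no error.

s1: b1⊕b3⊕b5⊕b7⊕b9⊕b11⊕b13⊕b15 = 0⊕0⊕1⊕0⊕1⊕0⊕1⊕1 = 0
s2: b2⊕b3⊕b6⊕b7⊕b10⊕b11⊕b14⊕b15 = 1⊕0⊕0⊕0⊕0⊕0⊕1⊕1 = 1
s4: b4⊕b5⊕b6⊕b7⊕b12⊕b13⊕b14⊕b15 = 1⊕1⊕0⊕0⊕1⊕1⊕1⊕1 = 0
s8: b8⊕b9⊕b10⊕b11⊕b12⊕b13⊕b14⊕b15 = 1⊕1⊕0⊕0⊕1⊕1⊕1⊕1 = 0
Syndrome (s8...s1) = 0010 → position 2.

2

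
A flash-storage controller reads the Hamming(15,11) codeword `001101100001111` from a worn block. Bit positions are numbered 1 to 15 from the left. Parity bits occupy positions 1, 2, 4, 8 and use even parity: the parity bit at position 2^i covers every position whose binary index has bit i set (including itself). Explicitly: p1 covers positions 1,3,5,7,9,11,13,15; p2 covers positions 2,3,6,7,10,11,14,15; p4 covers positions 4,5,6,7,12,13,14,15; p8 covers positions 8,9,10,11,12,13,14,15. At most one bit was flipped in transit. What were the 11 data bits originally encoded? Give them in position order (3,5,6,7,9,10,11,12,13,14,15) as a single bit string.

s1: b1⊕b3⊕b5⊕b7⊕b9⊕b11⊕b13⊕b15 = 0⊕1⊕0⊕1⊕0⊕0⊕1⊕1 = 0
s2: b2⊕b3⊕b6⊕b7⊕b10⊕b11⊕b14⊕b15 = 0⊕1⊕1⊕1⊕0⊕0⊕1⊕1 = 1
s4: b4⊕b5⊕b6⊕b7⊕b12⊕b13⊕b14⊕b15 = 1⊕0⊕1⊕1⊕1⊕1⊕1⊕1 = 1
s8: b8⊕b9⊕b10⊕b11⊕b12⊕b13⊕b14⊕b15 = 0⊕0⊕0⊕0⊕1⊕1⊕1⊕1 = 0
Syndrome (s8...s1) = 0110 → position 6.
Flip bit 6: corrected codeword = 001100100001111
Data bits at positions 3,5,6,7,9,10,11,12,13,14,15: 10010001111

10010001111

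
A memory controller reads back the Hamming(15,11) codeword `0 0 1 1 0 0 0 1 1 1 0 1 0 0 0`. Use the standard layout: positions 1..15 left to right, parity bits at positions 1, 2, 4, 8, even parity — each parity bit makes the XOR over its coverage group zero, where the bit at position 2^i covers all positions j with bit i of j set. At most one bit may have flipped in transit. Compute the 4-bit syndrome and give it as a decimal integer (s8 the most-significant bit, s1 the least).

0

s1: b1⊕b3⊕b5⊕b7⊕b9⊕b11⊕b13⊕b15 = 0⊕1⊕0⊕0⊕1⊕0⊕0⊕0 = 0
s2: b2⊕b3⊕b6⊕b7⊕b10⊕b11⊕b14⊕b15 = 0⊕1⊕0⊕0⊕1⊕0⊕0⊕0 = 0
s4: b4⊕b5⊕b6⊕b7⊕b12⊕b13⊕b14⊕b15 = 1⊕0⊕0⊕0⊕1⊕0⊕0⊕0 = 0
s8: b8⊕b9⊕b10⊕b11⊕b12⊕b13⊕b14⊕b15 = 1⊕1⊕1⊕0⊕1⊕0⊕0⊕0 = 0
Syndrome (s8...s1) = 0000 → position 0 (no error).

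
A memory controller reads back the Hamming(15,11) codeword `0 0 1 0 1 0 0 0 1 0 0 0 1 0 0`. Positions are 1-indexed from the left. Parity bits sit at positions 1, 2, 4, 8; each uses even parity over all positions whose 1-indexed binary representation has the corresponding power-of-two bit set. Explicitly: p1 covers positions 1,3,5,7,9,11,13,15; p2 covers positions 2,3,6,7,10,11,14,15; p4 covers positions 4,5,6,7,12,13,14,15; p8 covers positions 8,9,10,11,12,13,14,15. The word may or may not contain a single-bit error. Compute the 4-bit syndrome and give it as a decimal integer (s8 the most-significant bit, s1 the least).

2

s1: b1⊕b3⊕b5⊕b7⊕b9⊕b11⊕b13⊕b15 = 0⊕1⊕1⊕0⊕1⊕0⊕1⊕0 = 0
s2: b2⊕b3⊕b6⊕b7⊕b10⊕b11⊕b14⊕b15 = 0⊕1⊕0⊕0⊕0⊕0⊕0⊕0 = 1
s4: b4⊕b5⊕b6⊕b7⊕b12⊕b13⊕b14⊕b15 = 0⊕1⊕0⊕0⊕0⊕1⊕0⊕0 = 0
s8: b8⊕b9⊕b10⊕b11⊕b12⊕b13⊕b14⊕b15 = 0⊕1⊕0⊕0⊕0⊕1⊕0⊕0 = 0
Syndrome (s8...s1) = 0010 → position 2.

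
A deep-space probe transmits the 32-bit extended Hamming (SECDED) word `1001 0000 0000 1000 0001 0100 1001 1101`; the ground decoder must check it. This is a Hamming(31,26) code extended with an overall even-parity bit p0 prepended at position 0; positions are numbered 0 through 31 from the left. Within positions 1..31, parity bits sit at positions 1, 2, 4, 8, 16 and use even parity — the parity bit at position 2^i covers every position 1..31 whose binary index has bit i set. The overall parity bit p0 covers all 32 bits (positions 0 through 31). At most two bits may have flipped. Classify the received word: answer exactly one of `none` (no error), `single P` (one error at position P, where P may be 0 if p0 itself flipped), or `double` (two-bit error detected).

s1: b1⊕b3⊕b5⊕b7⊕b9⊕b11⊕b13⊕b15⊕b17⊕b19⊕b21⊕b23⊕b25⊕b27⊕b29⊕b31 = 0⊕1⊕0⊕0⊕0⊕0⊕0⊕0⊕0⊕1⊕1⊕0⊕0⊕1⊕1⊕1 = 0
s2: b2⊕b3⊕b6⊕b7⊕b10⊕b11⊕b14⊕b15⊕b18⊕b19⊕b22⊕b23⊕b26⊕b27⊕b30⊕b31 = 0⊕1⊕0⊕0⊕0⊕0⊕0⊕0⊕0⊕1⊕0⊕0⊕0⊕1⊕0⊕1 = 0
s4: b4⊕b5⊕b6⊕b7⊕b12⊕b13⊕b14⊕b15⊕b20⊕b21⊕b22⊕b23⊕b28⊕b29⊕b30⊕b31 = 0⊕0⊕0⊕0⊕1⊕0⊕0⊕0⊕0⊕1⊕0⊕0⊕1⊕1⊕0⊕1 = 1
s8: b8⊕b9⊕b10⊕b11⊕b12⊕b13⊕b14⊕b15⊕b24⊕b25⊕b26⊕b27⊕b28⊕b29⊕b30⊕b31 = 0⊕0⊕0⊕0⊕1⊕0⊕0⊕0⊕1⊕0⊕0⊕1⊕1⊕1⊕0⊕1 = 0
s16: b16⊕b17⊕b18⊕b19⊕b20⊕b21⊕b22⊕b23⊕b24⊕b25⊕b26⊕b27⊕b28⊕b29⊕b30⊕b31 = 0⊕0⊕0⊕1⊕0⊕1⊕0⊕0⊕1⊕0⊕0⊕1⊕1⊕1⊕0⊕1 = 1
Syndrome (s16...s1) = 10100 → position 20.
Overall parity (XOR of all 32 bits, including p0): 1⊕0⊕0⊕1⊕0⊕0⊕0⊕0⊕0⊕0⊕0⊕0⊕1⊕0⊕0⊕0⊕0⊕0⊕0⊕1⊕0⊕1⊕0⊕0⊕1⊕0⊕0⊕1⊕1⊕1⊕0⊕1 = 0
Overall=0, syndrome position=20 → double-bit error detected (uncorrectable).

double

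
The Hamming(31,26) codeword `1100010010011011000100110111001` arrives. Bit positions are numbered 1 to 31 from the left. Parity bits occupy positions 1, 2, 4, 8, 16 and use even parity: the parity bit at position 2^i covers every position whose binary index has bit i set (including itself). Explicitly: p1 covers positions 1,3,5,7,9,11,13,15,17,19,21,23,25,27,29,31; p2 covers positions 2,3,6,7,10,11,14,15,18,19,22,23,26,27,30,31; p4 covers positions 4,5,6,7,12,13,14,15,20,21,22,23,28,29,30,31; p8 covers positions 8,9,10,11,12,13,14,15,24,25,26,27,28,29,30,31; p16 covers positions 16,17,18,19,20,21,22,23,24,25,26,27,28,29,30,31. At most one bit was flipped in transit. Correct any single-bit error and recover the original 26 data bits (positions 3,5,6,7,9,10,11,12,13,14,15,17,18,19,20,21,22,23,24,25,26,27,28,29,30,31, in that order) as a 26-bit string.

s1: b1⊕b3⊕b5⊕b7⊕b9⊕b11⊕b13⊕b15⊕b17⊕b19⊕b21⊕b23⊕b25⊕b27⊕b29⊕b31 = 1⊕0⊕0⊕0⊕1⊕0⊕1⊕1⊕0⊕0⊕0⊕1⊕0⊕1⊕0⊕1 = 1
s2: b2⊕b3⊕b6⊕b7⊕b10⊕b11⊕b14⊕b15⊕b18⊕b19⊕b22⊕b23⊕b26⊕b27⊕b30⊕b31 = 1⊕0⊕1⊕0⊕0⊕0⊕0⊕1⊕0⊕0⊕0⊕1⊕1⊕1⊕0⊕1 = 1
s4: b4⊕b5⊕b6⊕b7⊕b12⊕b13⊕b14⊕b15⊕b20⊕b21⊕b22⊕b23⊕b28⊕b29⊕b30⊕b31 = 0⊕0⊕1⊕0⊕1⊕1⊕0⊕1⊕1⊕0⊕0⊕1⊕1⊕0⊕0⊕1 = 0
s8: b8⊕b9⊕b10⊕b11⊕b12⊕b13⊕b14⊕b15⊕b24⊕b25⊕b26⊕b27⊕b28⊕b29⊕b30⊕b31 = 0⊕1⊕0⊕0⊕1⊕1⊕0⊕1⊕1⊕0⊕1⊕1⊕1⊕0⊕0⊕1 = 1
s16: b16⊕b17⊕b18⊕b19⊕b20⊕b21⊕b22⊕b23⊕b24⊕b25⊕b26⊕b27⊕b28⊕b29⊕b30⊕b31 = 1⊕0⊕0⊕0⊕1⊕0⊕0⊕1⊕1⊕0⊕1⊕1⊕1⊕0⊕0⊕1 = 0
Syndrome (s16...s1) = 01011 → position 11.
Flip bit 11: corrected codeword = 1100010010111011000100110111001
Data bits at positions 3,5,6,7,9,10,11,12,13,14,15,17,18,19,20,21,22,23,24,25,26,27,28,29,30,31: 00101011101000100110111001

00101011101000100110111001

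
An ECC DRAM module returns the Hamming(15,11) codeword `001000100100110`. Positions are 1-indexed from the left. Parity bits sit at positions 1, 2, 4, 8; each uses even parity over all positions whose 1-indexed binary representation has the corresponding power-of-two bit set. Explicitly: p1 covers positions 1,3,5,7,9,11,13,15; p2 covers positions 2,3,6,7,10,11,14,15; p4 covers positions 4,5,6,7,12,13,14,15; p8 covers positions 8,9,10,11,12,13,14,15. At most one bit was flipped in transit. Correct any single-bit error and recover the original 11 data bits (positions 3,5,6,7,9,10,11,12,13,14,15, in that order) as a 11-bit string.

10010100010

s1: b1⊕b3⊕b5⊕b7⊕b9⊕b11⊕b13⊕b15 = 0⊕1⊕0⊕1⊕0⊕0⊕1⊕0 = 1
s2: b2⊕b3⊕b6⊕b7⊕b10⊕b11⊕b14⊕b15 = 0⊕1⊕0⊕1⊕1⊕0⊕1⊕0 = 0
s4: b4⊕b5⊕b6⊕b7⊕b12⊕b13⊕b14⊕b15 = 0⊕0⊕0⊕1⊕0⊕1⊕1⊕0 = 1
s8: b8⊕b9⊕b10⊕b11⊕b12⊕b13⊕b14⊕b15 = 0⊕0⊕1⊕0⊕0⊕1⊕1⊕0 = 1
Syndrome (s8...s1) = 1101 → position 13.
Flip bit 13: corrected codeword = 001000100100010
Data bits at positions 3,5,6,7,9,10,11,12,13,14,15: 10010100010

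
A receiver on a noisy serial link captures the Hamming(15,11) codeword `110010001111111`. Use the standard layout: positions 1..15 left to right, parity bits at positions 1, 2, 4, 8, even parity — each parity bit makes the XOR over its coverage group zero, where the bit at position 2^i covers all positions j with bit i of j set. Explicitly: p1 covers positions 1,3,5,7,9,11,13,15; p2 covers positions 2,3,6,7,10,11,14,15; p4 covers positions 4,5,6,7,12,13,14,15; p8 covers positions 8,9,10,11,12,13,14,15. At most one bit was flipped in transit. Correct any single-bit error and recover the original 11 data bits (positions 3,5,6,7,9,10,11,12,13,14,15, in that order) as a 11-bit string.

s1: b1⊕b3⊕b5⊕b7⊕b9⊕b11⊕b13⊕b15 = 1⊕0⊕1⊕0⊕1⊕1⊕1⊕1 = 0
s2: b2⊕b3⊕b6⊕b7⊕b10⊕b11⊕b14⊕b15 = 1⊕0⊕0⊕0⊕1⊕1⊕1⊕1 = 1
s4: b4⊕b5⊕b6⊕b7⊕b12⊕b13⊕b14⊕b15 = 0⊕1⊕0⊕0⊕1⊕1⊕1⊕1 = 1
s8: b8⊕b9⊕b10⊕b11⊕b12⊕b13⊕b14⊕b15 = 0⊕1⊕1⊕1⊕1⊕1⊕1⊕1 = 1
Syndrome (s8...s1) = 1110 → position 14.
Flip bit 14: corrected codeword = 110010001111101
Data bits at positions 3,5,6,7,9,10,11,12,13,14,15: 01001111101

01001111101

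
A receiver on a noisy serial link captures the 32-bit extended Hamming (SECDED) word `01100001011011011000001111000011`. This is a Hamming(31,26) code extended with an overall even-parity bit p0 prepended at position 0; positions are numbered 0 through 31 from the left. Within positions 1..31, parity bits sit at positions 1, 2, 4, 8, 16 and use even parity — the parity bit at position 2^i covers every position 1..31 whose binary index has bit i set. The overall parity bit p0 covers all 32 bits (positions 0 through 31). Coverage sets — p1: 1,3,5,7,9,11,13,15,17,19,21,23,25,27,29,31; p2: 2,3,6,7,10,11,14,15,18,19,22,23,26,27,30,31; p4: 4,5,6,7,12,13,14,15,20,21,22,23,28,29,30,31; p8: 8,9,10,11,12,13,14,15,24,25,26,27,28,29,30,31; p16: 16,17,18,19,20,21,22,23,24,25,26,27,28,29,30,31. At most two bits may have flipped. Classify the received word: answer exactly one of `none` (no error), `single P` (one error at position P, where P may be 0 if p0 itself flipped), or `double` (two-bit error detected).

s1: b1⊕b3⊕b5⊕b7⊕b9⊕b11⊕b13⊕b15⊕b17⊕b19⊕b21⊕b23⊕b25⊕b27⊕b29⊕b31 = 1⊕0⊕0⊕1⊕1⊕0⊕1⊕1⊕0⊕0⊕0⊕1⊕1⊕0⊕0⊕1 = 0
s2: b2⊕b3⊕b6⊕b7⊕b10⊕b11⊕b14⊕b15⊕b18⊕b19⊕b22⊕b23⊕b26⊕b27⊕b30⊕b31 = 1⊕0⊕0⊕1⊕1⊕0⊕0⊕1⊕0⊕0⊕1⊕1⊕0⊕0⊕1⊕1 = 0
s4: b4⊕b5⊕b6⊕b7⊕b12⊕b13⊕b14⊕b15⊕b20⊕b21⊕b22⊕b23⊕b28⊕b29⊕b30⊕b31 = 0⊕0⊕0⊕1⊕1⊕1⊕0⊕1⊕0⊕0⊕1⊕1⊕0⊕0⊕1⊕1 = 0
s8: b8⊕b9⊕b10⊕b11⊕b12⊕b13⊕b14⊕b15⊕b24⊕b25⊕b26⊕b27⊕b28⊕b29⊕b30⊕b31 = 0⊕1⊕1⊕0⊕1⊕1⊕0⊕1⊕1⊕1⊕0⊕0⊕0⊕0⊕1⊕1 = 1
s16: b16⊕b17⊕b18⊕b19⊕b20⊕b21⊕b22⊕b23⊕b24⊕b25⊕b26⊕b27⊕b28⊕b29⊕b30⊕b31 = 1⊕0⊕0⊕0⊕0⊕0⊕1⊕1⊕1⊕1⊕0⊕0⊕0⊕0⊕1⊕1 = 1
Syndrome (s16...s1) = 11000 → position 24.
Overall parity (XOR of all 32 bits, including p0): 0⊕1⊕1⊕0⊕0⊕0⊕0⊕1⊕0⊕1⊕1⊕0⊕1⊕1⊕0⊕1⊕1⊕0⊕0⊕0⊕0⊕0⊕1⊕1⊕1⊕1⊕0⊕0⊕0⊕0⊕1⊕1 = 1
Overall=1, syndrome position=24 → single-bit error at position 24.

single 24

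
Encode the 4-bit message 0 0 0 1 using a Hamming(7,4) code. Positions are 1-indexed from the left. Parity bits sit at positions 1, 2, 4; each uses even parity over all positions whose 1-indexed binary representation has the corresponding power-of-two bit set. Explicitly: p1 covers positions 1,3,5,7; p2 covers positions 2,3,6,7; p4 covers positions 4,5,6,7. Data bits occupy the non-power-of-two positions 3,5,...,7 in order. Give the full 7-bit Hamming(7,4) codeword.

1101001

Place data bits at non-power-of-two positions: b3=0, b5=0, b6=0, b7=1.
p1 = XOR of data positions {3,5,7} = 0⊕0⊕1 = 1
p2 = XOR of data positions {3,6,7} = 0⊕0⊕1 = 1
p4 = XOR of data positions {5,6,7} = 0⊕0⊕1 = 1
Codeword b1..b7 = 1101001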